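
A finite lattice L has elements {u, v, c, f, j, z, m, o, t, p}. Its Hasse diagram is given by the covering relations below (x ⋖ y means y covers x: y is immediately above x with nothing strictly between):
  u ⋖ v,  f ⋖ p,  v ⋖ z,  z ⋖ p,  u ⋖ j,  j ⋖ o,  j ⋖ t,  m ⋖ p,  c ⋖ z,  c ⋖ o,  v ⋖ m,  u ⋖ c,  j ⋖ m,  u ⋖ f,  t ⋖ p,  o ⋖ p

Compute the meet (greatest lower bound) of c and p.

Common lower bounds of {c, p}: c, u.
The greatest among these is c.

c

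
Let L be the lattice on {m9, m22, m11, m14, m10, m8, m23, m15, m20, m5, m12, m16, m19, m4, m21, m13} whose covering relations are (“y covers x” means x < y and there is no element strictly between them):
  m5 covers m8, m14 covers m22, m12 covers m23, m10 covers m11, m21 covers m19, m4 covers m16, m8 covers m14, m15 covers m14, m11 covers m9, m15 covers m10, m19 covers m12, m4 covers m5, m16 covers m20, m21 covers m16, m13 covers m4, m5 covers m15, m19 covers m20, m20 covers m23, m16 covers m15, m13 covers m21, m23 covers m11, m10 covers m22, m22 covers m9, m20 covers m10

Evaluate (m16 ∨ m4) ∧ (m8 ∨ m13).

m4

m16 ∨ m4 = m4
m8 ∨ m13 = m13
m4 ∧ m13 = m4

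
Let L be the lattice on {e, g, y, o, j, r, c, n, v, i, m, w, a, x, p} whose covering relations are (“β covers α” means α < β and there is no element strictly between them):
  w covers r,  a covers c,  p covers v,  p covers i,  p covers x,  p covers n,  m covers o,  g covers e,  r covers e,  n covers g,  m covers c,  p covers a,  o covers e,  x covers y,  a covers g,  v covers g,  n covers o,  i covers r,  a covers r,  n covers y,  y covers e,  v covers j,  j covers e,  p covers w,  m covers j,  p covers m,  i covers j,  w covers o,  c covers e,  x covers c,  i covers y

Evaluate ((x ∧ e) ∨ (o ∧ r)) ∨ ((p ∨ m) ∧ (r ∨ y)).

x ∧ e = e
o ∧ r = e
e ∨ e = e
p ∨ m = p
r ∨ y = i
p ∧ i = i
e ∨ i = i

i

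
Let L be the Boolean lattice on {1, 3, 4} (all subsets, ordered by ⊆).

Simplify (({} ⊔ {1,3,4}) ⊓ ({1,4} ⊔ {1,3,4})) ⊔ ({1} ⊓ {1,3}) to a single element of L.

{} ∨ {1,3,4} = {1,3,4}
{1,4} ∨ {1,3,4} = {1,3,4}
{1,3,4} ∧ {1,3,4} = {1,3,4}
{1} ∧ {1,3} = {1}
{1,3,4} ∨ {1} = {1,3,4}

{1,3,4}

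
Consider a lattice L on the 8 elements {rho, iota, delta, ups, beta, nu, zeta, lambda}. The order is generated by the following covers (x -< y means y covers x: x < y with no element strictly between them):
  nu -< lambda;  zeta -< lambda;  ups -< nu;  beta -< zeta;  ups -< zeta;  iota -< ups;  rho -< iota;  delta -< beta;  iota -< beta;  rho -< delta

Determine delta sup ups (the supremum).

Common upper bounds of {delta, ups}: lambda, zeta.
The least among these is zeta.

zeta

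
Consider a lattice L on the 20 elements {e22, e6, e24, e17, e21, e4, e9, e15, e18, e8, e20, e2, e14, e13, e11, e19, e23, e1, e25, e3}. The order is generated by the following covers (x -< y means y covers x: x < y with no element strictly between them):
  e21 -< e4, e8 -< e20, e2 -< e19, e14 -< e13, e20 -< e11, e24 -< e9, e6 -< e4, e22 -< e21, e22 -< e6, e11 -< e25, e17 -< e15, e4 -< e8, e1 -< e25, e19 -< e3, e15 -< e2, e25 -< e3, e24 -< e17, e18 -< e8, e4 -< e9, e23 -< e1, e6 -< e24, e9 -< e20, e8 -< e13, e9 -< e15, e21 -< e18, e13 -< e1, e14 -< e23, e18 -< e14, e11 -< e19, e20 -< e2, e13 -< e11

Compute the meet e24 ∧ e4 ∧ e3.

e6

Common lower bounds of {e24, e4, e3}: e22, e6.
The greatest among these is e6.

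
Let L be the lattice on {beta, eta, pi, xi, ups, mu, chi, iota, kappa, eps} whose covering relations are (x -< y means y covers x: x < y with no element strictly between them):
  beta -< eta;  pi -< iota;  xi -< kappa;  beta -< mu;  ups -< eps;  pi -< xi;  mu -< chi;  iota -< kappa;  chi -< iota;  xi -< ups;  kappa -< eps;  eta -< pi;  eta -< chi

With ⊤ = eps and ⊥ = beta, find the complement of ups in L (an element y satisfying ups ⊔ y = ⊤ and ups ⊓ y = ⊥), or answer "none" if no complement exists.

Need y with ups ∨ y = eps and ups ∧ y = beta.
Checking each element gives: mu.

mu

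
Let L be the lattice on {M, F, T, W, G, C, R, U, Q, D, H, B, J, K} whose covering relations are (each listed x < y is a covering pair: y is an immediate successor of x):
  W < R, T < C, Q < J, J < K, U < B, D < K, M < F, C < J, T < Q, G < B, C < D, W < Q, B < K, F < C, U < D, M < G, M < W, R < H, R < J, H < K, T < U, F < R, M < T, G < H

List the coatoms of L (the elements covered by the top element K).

The coatoms are exactly the elements covered by K: B, D, H, J.

B, D, H, J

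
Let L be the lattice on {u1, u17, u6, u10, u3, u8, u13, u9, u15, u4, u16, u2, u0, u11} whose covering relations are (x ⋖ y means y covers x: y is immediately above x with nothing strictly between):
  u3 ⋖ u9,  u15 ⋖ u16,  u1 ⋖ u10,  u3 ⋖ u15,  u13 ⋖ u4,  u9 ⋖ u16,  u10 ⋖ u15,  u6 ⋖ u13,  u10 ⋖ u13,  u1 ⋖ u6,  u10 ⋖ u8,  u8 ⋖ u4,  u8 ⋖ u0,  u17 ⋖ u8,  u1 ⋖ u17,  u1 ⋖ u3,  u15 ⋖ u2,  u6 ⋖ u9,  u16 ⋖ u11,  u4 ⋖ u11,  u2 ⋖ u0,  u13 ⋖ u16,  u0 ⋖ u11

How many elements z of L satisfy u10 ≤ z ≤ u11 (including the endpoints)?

9

The interval [u10, u11] = {u0, u10, u11, u13, u15, u16, u2, u4, u8}, which has 9 elements.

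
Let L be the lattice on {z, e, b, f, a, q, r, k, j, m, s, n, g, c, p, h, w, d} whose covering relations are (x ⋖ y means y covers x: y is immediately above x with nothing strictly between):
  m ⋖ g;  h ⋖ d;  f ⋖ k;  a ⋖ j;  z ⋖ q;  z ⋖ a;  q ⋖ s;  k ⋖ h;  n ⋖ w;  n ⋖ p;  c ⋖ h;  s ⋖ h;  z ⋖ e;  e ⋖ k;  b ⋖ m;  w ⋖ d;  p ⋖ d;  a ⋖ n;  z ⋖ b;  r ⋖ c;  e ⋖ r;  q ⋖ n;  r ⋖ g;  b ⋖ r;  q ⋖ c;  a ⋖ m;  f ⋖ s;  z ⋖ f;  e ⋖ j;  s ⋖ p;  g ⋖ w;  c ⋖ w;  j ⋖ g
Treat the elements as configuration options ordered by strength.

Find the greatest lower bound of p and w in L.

n

Common lower bounds of {p, w}: a, n, q, z.
The greatest among these is n.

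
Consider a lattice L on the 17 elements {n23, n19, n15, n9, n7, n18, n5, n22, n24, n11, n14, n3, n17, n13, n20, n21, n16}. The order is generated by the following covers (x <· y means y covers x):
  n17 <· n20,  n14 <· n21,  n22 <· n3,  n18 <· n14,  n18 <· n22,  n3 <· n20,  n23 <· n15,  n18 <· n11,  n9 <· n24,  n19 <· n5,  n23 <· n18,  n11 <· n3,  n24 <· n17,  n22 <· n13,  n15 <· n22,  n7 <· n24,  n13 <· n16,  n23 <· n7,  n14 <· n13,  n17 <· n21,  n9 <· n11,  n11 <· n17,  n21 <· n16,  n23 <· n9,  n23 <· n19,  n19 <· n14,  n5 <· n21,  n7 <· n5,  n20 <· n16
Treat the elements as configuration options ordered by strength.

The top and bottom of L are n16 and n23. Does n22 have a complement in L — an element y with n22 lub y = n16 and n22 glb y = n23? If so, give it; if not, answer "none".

n5

Need y with n22 ∨ y = n16 and n22 ∧ y = n23.
Checking each element gives: n5.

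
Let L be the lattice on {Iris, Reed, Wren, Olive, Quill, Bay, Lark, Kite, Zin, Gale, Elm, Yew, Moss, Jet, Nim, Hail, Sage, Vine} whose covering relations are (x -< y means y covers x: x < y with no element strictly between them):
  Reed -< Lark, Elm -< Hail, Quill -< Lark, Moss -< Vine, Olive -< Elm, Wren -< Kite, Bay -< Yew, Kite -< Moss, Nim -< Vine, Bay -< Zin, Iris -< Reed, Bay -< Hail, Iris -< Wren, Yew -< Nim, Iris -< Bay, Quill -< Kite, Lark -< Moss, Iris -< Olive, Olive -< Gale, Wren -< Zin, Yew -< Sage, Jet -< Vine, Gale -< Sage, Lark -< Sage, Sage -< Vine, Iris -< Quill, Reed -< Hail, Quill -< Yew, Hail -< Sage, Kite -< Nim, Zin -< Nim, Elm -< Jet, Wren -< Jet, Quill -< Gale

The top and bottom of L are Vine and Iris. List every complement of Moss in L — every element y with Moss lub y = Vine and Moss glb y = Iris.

Need y with Moss ∨ y = Vine and Moss ∧ y = Iris.
Checking each element gives: Bay, Elm, Olive.

Bay, Elm, Olive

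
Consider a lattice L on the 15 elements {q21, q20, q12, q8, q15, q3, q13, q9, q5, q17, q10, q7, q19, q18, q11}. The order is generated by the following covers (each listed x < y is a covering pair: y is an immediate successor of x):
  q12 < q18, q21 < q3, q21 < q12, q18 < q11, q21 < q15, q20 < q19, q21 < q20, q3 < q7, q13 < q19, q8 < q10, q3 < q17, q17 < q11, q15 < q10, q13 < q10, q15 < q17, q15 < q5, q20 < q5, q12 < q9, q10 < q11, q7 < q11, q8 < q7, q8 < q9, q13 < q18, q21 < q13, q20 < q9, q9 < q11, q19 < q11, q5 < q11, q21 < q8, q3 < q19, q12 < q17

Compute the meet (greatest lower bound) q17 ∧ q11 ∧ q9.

q12

Common lower bounds of {q17, q11, q9}: q12, q21.
The greatest among these is q12.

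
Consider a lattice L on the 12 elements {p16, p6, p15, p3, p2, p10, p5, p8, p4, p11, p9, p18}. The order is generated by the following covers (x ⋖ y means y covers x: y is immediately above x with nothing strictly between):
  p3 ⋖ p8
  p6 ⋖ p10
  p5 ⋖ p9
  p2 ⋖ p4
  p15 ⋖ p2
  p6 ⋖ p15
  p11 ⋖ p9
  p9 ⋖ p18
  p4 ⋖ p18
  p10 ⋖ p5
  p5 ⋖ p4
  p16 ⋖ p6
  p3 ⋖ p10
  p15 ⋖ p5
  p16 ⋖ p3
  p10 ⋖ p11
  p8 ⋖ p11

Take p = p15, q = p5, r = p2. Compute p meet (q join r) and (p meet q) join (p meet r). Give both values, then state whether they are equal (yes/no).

p15; p15; yes

q join r = p4, so p meet (q join r) = p15 meet p4 = p15.
p meet q = p15 and p meet r = p15, so (p meet q) join (p meet r) = p15 join p15 = p15.
Equal: yes.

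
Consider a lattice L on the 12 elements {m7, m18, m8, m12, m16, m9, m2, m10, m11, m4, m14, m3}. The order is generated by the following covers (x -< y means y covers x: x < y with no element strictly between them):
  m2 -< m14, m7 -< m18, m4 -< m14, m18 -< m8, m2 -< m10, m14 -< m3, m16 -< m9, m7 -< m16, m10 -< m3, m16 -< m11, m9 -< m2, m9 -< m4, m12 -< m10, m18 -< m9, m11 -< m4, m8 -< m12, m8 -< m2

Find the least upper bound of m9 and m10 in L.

m10

Common upper bounds of {m9, m10}: m10, m3.
The least among these is m10.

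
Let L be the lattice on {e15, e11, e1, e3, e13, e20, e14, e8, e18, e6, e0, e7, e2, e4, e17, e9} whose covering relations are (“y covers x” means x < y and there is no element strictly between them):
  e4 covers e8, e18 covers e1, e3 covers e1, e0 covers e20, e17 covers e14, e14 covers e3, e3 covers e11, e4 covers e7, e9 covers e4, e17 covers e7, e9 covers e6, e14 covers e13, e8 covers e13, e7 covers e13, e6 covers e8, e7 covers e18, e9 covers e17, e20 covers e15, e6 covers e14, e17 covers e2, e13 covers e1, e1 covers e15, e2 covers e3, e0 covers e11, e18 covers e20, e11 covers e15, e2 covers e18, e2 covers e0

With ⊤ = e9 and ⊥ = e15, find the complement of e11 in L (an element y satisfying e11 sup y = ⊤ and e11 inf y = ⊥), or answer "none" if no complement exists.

e4

Need y with e11 ∨ y = e9 and e11 ∧ y = e15.
Checking each element gives: e4.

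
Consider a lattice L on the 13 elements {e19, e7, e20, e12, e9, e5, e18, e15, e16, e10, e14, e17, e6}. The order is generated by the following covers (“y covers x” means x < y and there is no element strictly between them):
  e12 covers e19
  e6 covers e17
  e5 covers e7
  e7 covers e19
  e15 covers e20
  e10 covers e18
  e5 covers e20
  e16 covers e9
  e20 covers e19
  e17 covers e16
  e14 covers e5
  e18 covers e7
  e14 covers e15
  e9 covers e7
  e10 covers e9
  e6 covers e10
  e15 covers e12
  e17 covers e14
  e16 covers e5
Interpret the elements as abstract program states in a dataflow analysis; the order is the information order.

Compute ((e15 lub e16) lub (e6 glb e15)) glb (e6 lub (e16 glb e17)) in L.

e15 ∨ e16 = e17
e6 ∧ e15 = e15
e17 ∨ e15 = e17
e16 ∧ e17 = e16
e6 ∨ e16 = e6
e17 ∧ e6 = e17

e17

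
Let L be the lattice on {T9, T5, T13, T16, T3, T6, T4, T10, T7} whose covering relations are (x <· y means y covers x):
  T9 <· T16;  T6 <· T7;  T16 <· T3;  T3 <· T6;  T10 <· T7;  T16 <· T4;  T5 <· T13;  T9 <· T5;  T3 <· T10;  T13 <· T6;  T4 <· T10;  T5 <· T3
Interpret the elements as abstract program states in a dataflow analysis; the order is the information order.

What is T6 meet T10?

Common lower bounds of {T6, T10}: T16, T3, T5, T9.
The greatest among these is T3.

T3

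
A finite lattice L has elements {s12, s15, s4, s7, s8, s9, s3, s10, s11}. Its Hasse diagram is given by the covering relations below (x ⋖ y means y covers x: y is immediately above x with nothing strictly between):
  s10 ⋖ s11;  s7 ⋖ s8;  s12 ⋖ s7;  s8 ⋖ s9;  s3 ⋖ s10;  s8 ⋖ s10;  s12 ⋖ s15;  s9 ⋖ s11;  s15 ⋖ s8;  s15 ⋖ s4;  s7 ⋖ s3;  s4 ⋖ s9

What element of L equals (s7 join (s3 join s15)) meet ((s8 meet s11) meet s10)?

s3 ∨ s15 = s10
s7 ∨ s10 = s10
s8 ∧ s11 = s8
s8 ∧ s10 = s8
s10 ∧ s8 = s8

s8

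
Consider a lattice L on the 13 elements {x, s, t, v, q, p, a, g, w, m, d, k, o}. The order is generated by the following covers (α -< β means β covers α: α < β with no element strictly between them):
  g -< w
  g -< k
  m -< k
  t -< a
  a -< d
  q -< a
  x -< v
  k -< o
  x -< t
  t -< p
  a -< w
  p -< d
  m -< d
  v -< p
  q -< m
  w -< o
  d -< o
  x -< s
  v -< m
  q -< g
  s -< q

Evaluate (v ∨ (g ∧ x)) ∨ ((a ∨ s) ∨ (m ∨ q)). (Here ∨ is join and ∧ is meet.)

g ∧ x = x
v ∨ x = v
a ∨ s = a
m ∨ q = m
a ∨ m = d
v ∨ d = d

d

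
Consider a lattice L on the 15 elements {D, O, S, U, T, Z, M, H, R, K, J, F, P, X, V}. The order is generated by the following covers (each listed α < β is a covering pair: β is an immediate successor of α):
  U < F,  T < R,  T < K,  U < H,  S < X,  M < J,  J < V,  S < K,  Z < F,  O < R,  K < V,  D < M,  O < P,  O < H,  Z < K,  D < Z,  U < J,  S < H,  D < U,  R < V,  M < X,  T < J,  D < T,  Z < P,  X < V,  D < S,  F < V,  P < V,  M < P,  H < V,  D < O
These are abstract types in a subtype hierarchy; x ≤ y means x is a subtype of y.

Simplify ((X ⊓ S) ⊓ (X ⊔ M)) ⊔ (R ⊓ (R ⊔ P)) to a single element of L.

X ∧ S = S
X ∨ M = X
S ∧ X = S
R ∨ P = V
R ∧ V = R
S ∨ R = V

V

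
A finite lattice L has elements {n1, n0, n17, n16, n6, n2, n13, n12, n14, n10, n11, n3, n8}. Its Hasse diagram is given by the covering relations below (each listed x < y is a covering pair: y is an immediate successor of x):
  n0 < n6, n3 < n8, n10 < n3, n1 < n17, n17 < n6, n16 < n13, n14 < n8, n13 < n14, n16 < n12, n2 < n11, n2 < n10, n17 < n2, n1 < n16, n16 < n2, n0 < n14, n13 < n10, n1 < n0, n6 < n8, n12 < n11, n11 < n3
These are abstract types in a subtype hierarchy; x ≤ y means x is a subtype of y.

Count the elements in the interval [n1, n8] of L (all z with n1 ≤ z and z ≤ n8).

The interval [n1, n8] = {n0, n1, n10, n11, n12, n13, n14, n16, n17, n2, n3, n6, n8}, which has 13 elements.

13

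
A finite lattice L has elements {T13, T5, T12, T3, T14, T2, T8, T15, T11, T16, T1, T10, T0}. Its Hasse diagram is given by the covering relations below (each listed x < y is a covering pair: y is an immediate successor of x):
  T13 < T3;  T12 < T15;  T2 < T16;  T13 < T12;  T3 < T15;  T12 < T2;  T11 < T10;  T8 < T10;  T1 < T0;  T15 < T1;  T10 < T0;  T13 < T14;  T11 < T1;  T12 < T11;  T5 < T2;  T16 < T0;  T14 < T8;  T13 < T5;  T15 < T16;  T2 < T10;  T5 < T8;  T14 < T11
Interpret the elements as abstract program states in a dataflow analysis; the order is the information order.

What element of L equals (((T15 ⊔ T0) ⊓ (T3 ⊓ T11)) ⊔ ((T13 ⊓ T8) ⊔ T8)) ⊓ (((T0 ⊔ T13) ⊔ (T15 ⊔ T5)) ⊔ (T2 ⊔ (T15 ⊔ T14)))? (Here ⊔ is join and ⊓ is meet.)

T8

T15 ∨ T0 = T0
T3 ∧ T11 = T13
T0 ∧ T13 = T13
T13 ∧ T8 = T13
T13 ∨ T8 = T8
T13 ∨ T8 = T8
T0 ∨ T13 = T0
T15 ∨ T5 = T16
T0 ∨ T16 = T0
T15 ∨ T14 = T1
T2 ∨ T1 = T0
T0 ∨ T0 = T0
T8 ∧ T0 = T8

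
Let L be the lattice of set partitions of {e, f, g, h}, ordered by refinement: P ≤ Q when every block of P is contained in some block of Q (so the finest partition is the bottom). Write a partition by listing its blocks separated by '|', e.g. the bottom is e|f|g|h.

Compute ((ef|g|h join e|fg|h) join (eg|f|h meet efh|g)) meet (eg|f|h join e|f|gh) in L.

ef|g|h ∨ e|fg|h = efg|h
eg|f|h ∧ efh|g = e|f|g|h
efg|h ∨ e|f|g|h = efg|h
eg|f|h ∨ e|f|gh = egh|f
efg|h ∧ egh|f = eg|f|h

eg|f|h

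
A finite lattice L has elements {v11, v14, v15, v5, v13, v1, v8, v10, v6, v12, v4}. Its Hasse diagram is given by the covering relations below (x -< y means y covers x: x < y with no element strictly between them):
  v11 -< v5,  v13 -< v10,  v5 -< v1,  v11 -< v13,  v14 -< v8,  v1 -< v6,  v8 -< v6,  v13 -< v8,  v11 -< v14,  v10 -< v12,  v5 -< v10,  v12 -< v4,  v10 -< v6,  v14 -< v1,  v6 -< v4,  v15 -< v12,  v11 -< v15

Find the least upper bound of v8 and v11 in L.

Common upper bounds of {v8, v11}: v4, v6, v8.
The least among these is v8.

v8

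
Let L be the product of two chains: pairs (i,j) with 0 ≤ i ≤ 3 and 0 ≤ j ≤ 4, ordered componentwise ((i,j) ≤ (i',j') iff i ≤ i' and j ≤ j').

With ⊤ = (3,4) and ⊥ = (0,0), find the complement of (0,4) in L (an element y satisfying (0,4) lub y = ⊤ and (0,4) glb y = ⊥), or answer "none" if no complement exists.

(3,0)

Need y with (0,4) ∨ y = (3,4) and (0,4) ∧ y = (0,0).
Checking each element gives: (3,0).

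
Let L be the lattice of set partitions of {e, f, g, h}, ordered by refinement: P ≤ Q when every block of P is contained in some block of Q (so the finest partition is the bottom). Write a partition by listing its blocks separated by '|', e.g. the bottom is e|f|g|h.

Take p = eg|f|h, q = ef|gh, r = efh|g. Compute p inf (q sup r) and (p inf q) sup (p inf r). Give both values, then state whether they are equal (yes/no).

q sup r = efgh, so p inf (q sup r) = eg|f|h inf efgh = eg|f|h.
p inf q = e|f|g|h and p inf r = e|f|g|h, so (p inf q) sup (p inf r) = e|f|g|h sup e|f|g|h = e|f|g|h.
Equal: no.

eg|f|h; e|f|g|h; no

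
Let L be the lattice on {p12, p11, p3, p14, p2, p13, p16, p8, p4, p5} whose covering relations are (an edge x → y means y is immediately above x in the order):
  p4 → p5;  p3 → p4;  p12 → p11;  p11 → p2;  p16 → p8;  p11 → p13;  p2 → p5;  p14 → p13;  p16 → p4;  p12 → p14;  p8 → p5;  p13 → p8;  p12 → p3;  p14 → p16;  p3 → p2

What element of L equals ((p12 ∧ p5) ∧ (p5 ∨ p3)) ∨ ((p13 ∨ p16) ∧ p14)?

p12 ∧ p5 = p12
p5 ∨ p3 = p5
p12 ∧ p5 = p12
p13 ∨ p16 = p8
p8 ∧ p14 = p14
p12 ∨ p14 = p14

p14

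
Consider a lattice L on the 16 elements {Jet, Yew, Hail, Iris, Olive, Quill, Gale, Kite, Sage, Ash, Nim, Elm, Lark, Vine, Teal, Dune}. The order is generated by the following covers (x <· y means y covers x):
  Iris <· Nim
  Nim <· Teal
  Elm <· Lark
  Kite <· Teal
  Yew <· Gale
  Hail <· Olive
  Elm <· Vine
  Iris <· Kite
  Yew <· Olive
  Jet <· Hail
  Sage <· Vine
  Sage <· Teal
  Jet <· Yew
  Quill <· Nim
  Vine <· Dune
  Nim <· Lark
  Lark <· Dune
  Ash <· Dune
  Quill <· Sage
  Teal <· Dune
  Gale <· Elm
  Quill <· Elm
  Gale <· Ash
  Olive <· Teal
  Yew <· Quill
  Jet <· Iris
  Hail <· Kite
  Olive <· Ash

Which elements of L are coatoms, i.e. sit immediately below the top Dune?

The coatoms are exactly the elements covered by Dune: Ash, Lark, Teal, Vine.

Ash, Lark, Teal, Vine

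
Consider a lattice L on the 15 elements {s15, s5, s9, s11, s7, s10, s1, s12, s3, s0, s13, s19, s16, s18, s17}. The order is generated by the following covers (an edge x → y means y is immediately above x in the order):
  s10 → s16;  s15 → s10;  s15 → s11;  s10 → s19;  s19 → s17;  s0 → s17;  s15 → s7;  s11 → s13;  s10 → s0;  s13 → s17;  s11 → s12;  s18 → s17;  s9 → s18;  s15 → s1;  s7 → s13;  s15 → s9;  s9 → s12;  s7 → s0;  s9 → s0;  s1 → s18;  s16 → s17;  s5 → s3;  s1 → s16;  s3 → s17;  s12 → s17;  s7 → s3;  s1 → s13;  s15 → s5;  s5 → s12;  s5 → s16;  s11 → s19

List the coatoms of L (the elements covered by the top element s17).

The coatoms are exactly the elements covered by s17: s0, s12, s13, s16, s18, s19, s3.

s0, s12, s13, s16, s18, s19, s3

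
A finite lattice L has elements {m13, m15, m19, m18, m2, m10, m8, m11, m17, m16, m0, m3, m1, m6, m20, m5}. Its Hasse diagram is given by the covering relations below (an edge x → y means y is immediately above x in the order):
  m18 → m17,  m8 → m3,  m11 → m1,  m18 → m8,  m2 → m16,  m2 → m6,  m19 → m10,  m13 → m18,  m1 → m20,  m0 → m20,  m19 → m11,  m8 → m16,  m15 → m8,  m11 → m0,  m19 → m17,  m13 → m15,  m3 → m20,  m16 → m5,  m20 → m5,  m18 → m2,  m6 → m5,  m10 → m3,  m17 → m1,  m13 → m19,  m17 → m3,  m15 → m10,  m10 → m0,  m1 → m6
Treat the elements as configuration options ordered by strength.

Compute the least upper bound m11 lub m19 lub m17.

m1

Common upper bounds of {m11, m19, m17}: m1, m20, m5, m6.
The least among these is m1.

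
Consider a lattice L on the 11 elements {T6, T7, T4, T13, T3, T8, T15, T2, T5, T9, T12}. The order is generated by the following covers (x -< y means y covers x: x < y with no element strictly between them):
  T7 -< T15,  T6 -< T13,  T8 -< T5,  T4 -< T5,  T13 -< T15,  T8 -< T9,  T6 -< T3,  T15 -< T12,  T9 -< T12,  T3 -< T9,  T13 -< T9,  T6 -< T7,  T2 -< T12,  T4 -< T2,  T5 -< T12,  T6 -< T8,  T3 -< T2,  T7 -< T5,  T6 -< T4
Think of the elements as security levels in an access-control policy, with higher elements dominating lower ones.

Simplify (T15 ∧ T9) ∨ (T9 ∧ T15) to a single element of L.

T15 ∧ T9 = T13
T9 ∧ T15 = T13
T13 ∨ T13 = T13

T13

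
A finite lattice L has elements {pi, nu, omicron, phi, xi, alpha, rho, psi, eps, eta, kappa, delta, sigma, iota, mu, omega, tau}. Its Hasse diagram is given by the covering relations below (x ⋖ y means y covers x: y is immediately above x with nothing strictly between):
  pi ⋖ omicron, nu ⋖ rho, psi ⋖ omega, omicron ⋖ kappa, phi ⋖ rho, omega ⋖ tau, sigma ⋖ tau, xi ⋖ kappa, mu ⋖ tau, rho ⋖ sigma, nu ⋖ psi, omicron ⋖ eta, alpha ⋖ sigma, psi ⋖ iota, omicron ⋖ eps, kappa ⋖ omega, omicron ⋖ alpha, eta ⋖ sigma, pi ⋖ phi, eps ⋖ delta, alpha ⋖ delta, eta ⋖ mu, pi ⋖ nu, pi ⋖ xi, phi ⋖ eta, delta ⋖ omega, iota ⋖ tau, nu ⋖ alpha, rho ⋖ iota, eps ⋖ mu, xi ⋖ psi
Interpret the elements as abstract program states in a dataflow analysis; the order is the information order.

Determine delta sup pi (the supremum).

Common upper bounds of {delta, pi}: delta, omega, tau.
The least among these is delta.

delta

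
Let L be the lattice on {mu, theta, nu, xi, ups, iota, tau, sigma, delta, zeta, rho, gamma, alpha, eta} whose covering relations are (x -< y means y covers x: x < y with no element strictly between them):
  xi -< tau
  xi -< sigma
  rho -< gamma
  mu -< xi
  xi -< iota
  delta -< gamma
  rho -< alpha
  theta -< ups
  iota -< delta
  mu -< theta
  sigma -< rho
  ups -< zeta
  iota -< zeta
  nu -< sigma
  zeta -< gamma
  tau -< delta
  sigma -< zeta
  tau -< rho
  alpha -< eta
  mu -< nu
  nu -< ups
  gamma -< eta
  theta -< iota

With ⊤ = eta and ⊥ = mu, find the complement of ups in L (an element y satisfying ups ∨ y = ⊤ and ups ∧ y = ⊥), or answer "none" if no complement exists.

For every candidate y, either ups ∨ y ≠ eta or ups ∧ y ≠ mu; no complement exists.

none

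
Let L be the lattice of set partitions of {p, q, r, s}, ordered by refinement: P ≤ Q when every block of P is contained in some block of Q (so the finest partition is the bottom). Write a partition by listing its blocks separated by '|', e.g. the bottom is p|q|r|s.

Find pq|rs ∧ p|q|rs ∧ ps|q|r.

Common lower bounds of {pq|rs, p|q|rs, ps|q|r}: p|q|r|s.
The greatest among these is p|q|r|s.

p|q|r|s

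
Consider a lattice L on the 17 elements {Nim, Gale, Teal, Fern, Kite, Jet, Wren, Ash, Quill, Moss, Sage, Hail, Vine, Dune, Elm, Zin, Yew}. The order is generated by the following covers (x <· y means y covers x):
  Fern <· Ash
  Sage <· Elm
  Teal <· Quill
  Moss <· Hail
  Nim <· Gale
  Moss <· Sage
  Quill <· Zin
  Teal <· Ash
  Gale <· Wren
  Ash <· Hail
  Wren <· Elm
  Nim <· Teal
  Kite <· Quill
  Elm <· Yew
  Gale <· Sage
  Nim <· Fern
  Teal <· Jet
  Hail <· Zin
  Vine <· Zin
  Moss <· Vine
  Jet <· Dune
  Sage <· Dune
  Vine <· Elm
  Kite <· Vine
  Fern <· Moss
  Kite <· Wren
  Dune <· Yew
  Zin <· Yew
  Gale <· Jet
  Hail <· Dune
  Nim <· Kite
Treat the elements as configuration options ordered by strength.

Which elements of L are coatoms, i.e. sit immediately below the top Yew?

Dune, Elm, Zin

The coatoms are exactly the elements covered by Yew: Dune, Elm, Zin.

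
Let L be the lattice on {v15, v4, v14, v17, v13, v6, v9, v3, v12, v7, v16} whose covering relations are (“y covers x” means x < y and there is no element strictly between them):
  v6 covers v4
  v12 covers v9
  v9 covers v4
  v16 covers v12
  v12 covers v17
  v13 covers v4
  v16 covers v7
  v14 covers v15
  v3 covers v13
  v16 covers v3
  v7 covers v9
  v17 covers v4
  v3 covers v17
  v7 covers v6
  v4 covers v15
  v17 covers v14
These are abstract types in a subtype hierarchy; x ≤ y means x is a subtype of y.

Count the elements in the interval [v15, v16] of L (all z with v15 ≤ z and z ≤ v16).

11

The interval [v15, v16] = {v12, v13, v14, v15, v16, v17, v3, v4, v6, v7, v9}, which has 11 elements.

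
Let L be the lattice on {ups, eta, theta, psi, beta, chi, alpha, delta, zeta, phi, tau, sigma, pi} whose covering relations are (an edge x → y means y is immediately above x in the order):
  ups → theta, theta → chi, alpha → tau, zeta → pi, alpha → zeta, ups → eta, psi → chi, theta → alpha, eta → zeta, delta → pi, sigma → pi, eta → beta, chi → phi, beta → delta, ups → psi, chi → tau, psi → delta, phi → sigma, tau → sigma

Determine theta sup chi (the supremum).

chi

Common upper bounds of {theta, chi}: chi, phi, pi, sigma, tau.
The least among these is chi.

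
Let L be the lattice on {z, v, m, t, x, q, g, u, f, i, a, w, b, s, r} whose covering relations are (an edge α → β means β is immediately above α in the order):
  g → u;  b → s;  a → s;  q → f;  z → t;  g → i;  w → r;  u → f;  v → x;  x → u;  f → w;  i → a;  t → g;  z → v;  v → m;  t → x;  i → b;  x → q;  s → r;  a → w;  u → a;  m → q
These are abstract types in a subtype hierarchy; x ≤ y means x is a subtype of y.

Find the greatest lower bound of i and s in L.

Common lower bounds of {i, s}: g, i, t, z.
The greatest among these is i.

i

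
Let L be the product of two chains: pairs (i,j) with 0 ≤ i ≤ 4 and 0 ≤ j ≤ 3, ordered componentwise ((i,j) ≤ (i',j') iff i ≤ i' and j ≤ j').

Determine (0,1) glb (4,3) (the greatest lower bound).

(0,1)

Common lower bounds of {(0,1), (4,3)}: (0,0), (0,1).
The greatest among these is (0,1).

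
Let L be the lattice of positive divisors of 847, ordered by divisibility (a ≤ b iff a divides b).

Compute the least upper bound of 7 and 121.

In the divisibility order, the join is the least common multiple: lcm(7, 121) = 847.

847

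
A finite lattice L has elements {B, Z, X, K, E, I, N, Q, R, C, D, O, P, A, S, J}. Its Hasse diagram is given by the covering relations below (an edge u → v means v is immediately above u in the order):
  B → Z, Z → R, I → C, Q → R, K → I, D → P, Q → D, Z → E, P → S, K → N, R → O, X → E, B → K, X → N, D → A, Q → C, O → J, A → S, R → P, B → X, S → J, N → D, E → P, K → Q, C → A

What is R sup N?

P

Common upper bounds of {R, N}: J, P, S.
The least among these is P.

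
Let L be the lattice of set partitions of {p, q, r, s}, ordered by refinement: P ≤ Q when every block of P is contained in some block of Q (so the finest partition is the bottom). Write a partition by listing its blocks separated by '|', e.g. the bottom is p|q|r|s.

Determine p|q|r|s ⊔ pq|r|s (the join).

The join of p|q|r|s and pq|r|s merges any blocks that overlap across the partitions, giving pq|r|s.

pq|r|s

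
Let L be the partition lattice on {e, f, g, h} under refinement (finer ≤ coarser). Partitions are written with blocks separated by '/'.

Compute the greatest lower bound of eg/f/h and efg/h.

eg/f/h

The meet (common refinement) of eg/f/h and efg/h intersects blocks pairwise, giving eg/f/h.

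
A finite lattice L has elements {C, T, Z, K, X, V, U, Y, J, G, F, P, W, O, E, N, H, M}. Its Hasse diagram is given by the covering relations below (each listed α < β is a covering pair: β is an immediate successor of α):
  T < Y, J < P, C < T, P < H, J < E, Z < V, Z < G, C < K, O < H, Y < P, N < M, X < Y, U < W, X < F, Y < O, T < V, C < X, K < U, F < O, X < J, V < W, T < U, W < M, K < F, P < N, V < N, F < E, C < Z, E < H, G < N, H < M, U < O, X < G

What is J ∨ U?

H

Common upper bounds of {J, U}: H, M.
The least among these is H.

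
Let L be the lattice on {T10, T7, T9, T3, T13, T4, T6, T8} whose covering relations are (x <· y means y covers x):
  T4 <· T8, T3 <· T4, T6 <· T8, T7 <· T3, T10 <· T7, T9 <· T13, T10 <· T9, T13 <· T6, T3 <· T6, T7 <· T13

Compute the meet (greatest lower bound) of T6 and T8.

Common lower bounds of {T6, T8}: T10, T13, T3, T6, T7, T9.
The greatest among these is T6.

T6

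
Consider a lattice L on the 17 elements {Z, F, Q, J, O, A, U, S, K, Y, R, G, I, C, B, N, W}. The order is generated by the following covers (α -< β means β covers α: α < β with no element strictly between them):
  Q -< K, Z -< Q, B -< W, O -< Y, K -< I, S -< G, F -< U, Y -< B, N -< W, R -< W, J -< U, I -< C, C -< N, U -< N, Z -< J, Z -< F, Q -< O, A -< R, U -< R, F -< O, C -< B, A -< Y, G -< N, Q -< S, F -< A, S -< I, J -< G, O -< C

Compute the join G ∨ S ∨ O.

Common upper bounds of {G, S, O}: N, W.
The least among these is N.

N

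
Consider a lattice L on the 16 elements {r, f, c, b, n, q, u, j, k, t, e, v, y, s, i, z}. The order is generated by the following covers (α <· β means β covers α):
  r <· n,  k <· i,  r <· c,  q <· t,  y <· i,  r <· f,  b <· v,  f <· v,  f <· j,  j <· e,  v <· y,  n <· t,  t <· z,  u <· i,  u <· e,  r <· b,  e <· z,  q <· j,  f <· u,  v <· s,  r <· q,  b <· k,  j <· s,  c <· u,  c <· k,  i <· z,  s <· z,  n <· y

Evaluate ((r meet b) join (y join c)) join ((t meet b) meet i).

r ∧ b = r
y ∨ c = i
r ∨ i = i
t ∧ b = r
r ∧ i = r
i ∨ r = i

i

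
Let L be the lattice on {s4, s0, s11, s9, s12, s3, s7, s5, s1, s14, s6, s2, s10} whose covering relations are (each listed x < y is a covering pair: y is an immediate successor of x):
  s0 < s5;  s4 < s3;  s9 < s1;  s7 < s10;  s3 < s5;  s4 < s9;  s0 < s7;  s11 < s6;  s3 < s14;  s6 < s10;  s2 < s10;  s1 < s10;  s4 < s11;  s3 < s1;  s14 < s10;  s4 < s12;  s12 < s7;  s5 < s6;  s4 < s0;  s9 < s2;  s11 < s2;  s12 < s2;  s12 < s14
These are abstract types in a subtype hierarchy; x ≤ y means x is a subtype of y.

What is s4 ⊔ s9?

s9

Common upper bounds of {s4, s9}: s1, s10, s2, s9.
The least among these is s9.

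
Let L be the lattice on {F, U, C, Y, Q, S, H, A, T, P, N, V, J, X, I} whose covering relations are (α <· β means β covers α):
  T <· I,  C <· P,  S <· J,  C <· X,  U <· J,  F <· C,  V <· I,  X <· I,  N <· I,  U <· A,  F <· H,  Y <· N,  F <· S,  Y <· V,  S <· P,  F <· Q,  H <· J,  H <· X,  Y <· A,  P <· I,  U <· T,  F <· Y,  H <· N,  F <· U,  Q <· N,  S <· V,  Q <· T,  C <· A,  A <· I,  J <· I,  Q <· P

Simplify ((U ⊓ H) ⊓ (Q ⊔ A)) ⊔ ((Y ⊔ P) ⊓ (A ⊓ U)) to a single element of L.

U ∧ H = F
Q ∨ A = I
F ∧ I = F
Y ∨ P = I
A ∧ U = U
I ∧ U = U
F ∨ U = U

U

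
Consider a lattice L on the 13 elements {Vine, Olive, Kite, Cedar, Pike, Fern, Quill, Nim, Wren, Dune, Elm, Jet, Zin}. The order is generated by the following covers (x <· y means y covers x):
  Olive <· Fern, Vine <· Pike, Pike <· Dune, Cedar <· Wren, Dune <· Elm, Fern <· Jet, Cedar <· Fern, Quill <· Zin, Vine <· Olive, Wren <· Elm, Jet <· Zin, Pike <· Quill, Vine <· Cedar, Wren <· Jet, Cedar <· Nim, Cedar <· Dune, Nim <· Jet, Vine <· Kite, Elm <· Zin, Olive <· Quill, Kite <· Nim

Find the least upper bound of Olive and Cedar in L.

Fern

Common upper bounds of {Olive, Cedar}: Fern, Jet, Zin.
The least among these is Fern.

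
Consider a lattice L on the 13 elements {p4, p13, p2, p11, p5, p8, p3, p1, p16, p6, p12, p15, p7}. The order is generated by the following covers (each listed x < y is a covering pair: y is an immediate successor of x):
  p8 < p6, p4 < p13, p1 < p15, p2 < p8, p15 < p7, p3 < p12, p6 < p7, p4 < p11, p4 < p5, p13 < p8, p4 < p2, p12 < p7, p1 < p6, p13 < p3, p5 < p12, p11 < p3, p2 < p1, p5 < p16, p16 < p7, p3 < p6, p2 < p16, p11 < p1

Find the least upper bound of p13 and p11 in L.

Common upper bounds of {p13, p11}: p12, p3, p6, p7.
The least among these is p3.

p3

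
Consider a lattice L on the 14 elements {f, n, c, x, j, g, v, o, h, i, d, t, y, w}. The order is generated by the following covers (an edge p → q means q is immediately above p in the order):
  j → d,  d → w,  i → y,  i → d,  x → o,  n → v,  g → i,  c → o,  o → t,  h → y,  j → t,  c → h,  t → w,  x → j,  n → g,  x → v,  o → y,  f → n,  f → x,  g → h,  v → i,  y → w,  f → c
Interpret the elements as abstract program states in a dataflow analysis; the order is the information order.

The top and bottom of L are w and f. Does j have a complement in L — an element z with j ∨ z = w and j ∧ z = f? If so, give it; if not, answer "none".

Need z with j ∨ z = w and j ∧ z = f.
Checking each element gives: h.

h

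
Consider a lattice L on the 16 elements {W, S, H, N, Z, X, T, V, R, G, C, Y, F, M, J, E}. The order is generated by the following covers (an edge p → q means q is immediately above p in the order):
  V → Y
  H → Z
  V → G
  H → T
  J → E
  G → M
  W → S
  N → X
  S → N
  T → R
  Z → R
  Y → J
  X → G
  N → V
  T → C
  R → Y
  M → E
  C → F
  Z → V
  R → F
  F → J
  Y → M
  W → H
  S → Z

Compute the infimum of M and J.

Y

Common lower bounds of {M, J}: H, N, R, S, T, V, W, Y, Z.
The greatest among these is Y.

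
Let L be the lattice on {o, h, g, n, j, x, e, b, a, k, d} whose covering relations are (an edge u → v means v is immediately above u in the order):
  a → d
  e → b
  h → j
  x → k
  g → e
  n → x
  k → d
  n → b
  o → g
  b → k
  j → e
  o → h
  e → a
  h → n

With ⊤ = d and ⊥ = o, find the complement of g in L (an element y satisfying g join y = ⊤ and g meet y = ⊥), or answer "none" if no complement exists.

For every candidate y, either g ∨ y ≠ d or g ∧ y ≠ o; no complement exists.

none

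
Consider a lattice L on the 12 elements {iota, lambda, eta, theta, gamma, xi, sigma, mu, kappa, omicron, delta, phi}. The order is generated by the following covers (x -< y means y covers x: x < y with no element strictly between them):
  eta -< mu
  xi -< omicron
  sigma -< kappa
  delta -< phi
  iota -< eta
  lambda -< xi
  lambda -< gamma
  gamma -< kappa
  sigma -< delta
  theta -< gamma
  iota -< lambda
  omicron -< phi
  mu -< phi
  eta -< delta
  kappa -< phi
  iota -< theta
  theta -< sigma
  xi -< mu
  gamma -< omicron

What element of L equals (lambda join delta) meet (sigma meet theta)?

lambda ∨ delta = phi
sigma ∧ theta = theta
phi ∧ theta = theta

theta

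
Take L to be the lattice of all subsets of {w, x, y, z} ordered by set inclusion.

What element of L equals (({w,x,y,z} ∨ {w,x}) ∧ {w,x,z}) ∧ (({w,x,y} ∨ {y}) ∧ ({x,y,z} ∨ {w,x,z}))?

{w,x,y,z} ∨ {w,x} = {w,x,y,z}
{w,x,y,z} ∧ {w,x,z} = {w,x,z}
{w,x,y} ∨ {y} = {w,x,y}
{x,y,z} ∨ {w,x,z} = {w,x,y,z}
{w,x,y} ∧ {w,x,y,z} = {w,x,y}
{w,x,z} ∧ {w,x,y} = {w,x}

{w,x}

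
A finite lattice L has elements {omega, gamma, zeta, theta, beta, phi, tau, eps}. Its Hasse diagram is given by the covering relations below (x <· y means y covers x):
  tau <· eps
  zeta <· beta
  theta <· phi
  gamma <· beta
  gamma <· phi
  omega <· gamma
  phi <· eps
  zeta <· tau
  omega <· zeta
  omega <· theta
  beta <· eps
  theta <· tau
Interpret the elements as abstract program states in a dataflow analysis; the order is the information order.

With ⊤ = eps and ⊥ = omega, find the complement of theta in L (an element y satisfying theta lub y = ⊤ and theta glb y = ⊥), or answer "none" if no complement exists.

beta

Need y with theta ∨ y = eps and theta ∧ y = omega.
Checking each element gives: beta.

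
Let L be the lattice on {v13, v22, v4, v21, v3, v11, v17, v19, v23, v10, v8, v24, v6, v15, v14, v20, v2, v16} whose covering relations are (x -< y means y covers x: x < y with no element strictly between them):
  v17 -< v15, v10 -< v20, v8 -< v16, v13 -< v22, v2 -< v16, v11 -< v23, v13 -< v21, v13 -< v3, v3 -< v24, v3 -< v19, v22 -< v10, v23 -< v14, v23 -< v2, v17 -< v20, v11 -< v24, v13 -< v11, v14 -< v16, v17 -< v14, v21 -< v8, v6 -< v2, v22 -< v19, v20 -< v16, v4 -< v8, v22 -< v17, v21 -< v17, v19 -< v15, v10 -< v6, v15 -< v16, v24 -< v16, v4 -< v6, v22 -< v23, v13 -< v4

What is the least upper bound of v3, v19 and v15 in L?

Common upper bounds of {v3, v19, v15}: v15, v16.
The least among these is v15.

v15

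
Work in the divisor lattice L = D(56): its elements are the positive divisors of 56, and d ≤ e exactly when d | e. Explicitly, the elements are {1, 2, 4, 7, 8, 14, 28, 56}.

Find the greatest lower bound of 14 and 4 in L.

2

Common lower bounds of {14, 4}: 1, 2.
The greatest among these is 2.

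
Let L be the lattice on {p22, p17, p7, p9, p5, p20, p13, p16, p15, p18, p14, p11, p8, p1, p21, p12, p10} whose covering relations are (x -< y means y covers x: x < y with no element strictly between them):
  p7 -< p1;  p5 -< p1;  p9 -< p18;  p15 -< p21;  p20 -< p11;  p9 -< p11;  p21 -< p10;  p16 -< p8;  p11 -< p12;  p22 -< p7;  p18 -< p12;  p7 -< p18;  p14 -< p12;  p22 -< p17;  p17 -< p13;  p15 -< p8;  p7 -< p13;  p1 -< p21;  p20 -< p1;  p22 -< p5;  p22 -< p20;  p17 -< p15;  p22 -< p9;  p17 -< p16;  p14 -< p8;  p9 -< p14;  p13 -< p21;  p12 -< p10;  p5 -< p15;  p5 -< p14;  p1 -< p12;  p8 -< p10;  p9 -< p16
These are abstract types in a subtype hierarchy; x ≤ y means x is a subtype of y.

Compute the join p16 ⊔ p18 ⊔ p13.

Common upper bounds of {p16, p18, p13}: p10.
The least among these is p10.

p10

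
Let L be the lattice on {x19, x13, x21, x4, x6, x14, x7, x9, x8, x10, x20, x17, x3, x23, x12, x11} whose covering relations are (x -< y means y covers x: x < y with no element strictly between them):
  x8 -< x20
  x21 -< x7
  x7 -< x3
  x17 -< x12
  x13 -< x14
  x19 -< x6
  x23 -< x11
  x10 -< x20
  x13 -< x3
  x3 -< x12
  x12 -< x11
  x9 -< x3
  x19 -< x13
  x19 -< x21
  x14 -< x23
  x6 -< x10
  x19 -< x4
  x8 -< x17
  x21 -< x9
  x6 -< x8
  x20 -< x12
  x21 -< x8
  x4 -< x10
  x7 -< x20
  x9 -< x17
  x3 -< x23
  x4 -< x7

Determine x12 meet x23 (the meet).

Common lower bounds of {x12, x23}: x13, x19, x21, x3, x4, x7, x9.
The greatest among these is x3.

x3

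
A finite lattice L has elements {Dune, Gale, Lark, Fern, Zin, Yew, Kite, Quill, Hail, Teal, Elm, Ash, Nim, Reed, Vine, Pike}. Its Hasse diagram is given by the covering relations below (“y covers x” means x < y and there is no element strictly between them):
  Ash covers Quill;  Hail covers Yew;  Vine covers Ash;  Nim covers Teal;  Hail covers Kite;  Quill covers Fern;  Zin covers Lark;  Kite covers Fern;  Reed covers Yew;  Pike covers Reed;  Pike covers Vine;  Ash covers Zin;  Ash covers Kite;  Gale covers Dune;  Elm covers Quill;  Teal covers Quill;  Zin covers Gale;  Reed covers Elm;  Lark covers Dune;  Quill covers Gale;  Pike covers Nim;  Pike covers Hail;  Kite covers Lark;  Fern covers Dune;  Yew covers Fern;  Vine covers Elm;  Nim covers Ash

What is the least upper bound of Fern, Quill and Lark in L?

Common upper bounds of {Fern, Quill, Lark}: Ash, Nim, Pike, Vine.
The least among these is Ash.

Ash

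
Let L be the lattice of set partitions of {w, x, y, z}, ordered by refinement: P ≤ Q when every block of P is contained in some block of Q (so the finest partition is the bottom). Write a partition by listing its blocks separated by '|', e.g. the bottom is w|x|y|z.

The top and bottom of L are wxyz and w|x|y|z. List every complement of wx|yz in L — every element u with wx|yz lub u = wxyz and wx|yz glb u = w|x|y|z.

Need u with wx|yz ∨ u = wxyz and wx|yz ∧ u = w|x|y|z.
Checking each element gives: wy|xz, wy|x|z, wz|xy, wz|x|y, w|xy|z, w|xz|y.

wy|xz, wy|x|z, wz|xy, wz|x|y, w|xy|z, w|xz|y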